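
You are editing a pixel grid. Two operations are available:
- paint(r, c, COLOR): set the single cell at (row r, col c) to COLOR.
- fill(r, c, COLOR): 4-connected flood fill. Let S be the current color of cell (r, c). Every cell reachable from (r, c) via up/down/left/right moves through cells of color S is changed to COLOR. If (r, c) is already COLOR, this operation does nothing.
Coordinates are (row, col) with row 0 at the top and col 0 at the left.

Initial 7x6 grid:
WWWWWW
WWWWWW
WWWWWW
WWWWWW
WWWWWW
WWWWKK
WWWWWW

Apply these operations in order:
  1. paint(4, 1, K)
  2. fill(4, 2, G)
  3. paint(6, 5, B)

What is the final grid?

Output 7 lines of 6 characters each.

After op 1 paint(4,1,K):
WWWWWW
WWWWWW
WWWWWW
WWWWWW
WKWWWW
WWWWKK
WWWWWW
After op 2 fill(4,2,G) [39 cells changed]:
GGGGGG
GGGGGG
GGGGGG
GGGGGG
GKGGGG
GGGGKK
GGGGGG
After op 3 paint(6,5,B):
GGGGGG
GGGGGG
GGGGGG
GGGGGG
GKGGGG
GGGGKK
GGGGGB

Answer: GGGGGG
GGGGGG
GGGGGG
GGGGGG
GKGGGG
GGGGKK
GGGGGB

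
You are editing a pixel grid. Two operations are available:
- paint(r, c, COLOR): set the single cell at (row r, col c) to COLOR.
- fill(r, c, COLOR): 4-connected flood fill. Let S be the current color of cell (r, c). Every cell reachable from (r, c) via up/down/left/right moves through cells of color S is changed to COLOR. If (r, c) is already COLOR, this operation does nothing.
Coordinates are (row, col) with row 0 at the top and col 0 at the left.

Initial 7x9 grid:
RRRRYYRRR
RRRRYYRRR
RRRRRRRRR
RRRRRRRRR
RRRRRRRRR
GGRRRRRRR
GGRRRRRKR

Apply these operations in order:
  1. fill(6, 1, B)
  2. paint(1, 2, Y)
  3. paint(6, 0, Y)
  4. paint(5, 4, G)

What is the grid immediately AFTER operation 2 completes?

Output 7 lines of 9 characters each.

Answer: RRRRYYRRR
RRYRYYRRR
RRRRRRRRR
RRRRRRRRR
RRRRRRRRR
BBRRRRRRR
BBRRRRRKR

Derivation:
After op 1 fill(6,1,B) [4 cells changed]:
RRRRYYRRR
RRRRYYRRR
RRRRRRRRR
RRRRRRRRR
RRRRRRRRR
BBRRRRRRR
BBRRRRRKR
After op 2 paint(1,2,Y):
RRRRYYRRR
RRYRYYRRR
RRRRRRRRR
RRRRRRRRR
RRRRRRRRR
BBRRRRRRR
BBRRRRRKR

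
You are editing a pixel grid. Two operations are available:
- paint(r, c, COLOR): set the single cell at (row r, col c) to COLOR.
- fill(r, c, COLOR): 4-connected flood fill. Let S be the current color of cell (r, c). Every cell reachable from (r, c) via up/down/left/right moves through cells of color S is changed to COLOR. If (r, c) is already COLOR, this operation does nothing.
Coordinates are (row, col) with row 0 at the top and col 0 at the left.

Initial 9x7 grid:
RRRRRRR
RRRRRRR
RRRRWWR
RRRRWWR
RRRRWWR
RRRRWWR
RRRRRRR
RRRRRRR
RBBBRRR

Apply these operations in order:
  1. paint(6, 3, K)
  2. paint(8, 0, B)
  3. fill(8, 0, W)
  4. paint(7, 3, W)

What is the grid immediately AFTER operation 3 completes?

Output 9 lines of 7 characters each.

Answer: RRRRRRR
RRRRRRR
RRRRWWR
RRRRWWR
RRRRWWR
RRRRWWR
RRRKRRR
RRRRRRR
WWWWRRR

Derivation:
After op 1 paint(6,3,K):
RRRRRRR
RRRRRRR
RRRRWWR
RRRRWWR
RRRRWWR
RRRRWWR
RRRKRRR
RRRRRRR
RBBBRRR
After op 2 paint(8,0,B):
RRRRRRR
RRRRRRR
RRRRWWR
RRRRWWR
RRRRWWR
RRRRWWR
RRRKRRR
RRRRRRR
BBBBRRR
After op 3 fill(8,0,W) [4 cells changed]:
RRRRRRR
RRRRRRR
RRRRWWR
RRRRWWR
RRRRWWR
RRRRWWR
RRRKRRR
RRRRRRR
WWWWRRR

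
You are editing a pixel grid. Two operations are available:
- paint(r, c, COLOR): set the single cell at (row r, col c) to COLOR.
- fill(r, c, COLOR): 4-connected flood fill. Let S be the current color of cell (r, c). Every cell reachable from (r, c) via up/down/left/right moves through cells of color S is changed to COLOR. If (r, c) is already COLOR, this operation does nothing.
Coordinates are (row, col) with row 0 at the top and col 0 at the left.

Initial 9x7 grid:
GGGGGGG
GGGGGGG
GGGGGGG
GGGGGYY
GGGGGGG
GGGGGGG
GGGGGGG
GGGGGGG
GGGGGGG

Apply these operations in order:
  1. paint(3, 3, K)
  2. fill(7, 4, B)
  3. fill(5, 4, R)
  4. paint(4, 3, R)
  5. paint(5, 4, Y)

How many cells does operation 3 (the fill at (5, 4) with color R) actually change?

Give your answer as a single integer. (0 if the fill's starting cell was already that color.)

Answer: 60

Derivation:
After op 1 paint(3,3,K):
GGGGGGG
GGGGGGG
GGGGGGG
GGGKGYY
GGGGGGG
GGGGGGG
GGGGGGG
GGGGGGG
GGGGGGG
After op 2 fill(7,4,B) [60 cells changed]:
BBBBBBB
BBBBBBB
BBBBBBB
BBBKBYY
BBBBBBB
BBBBBBB
BBBBBBB
BBBBBBB
BBBBBBB
After op 3 fill(5,4,R) [60 cells changed]:
RRRRRRR
RRRRRRR
RRRRRRR
RRRKRYY
RRRRRRR
RRRRRRR
RRRRRRR
RRRRRRR
RRRRRRR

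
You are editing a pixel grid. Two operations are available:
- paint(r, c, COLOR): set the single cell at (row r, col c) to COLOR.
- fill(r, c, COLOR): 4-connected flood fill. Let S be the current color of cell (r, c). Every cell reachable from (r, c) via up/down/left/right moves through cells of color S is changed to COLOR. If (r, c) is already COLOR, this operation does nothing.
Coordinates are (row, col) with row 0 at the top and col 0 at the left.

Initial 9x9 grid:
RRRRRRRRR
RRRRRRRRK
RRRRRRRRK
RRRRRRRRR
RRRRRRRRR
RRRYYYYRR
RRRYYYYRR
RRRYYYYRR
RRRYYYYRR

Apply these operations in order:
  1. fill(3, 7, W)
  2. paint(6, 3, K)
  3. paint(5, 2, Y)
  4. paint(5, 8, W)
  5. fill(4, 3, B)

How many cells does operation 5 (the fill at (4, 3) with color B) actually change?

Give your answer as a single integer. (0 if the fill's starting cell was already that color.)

Answer: 62

Derivation:
After op 1 fill(3,7,W) [63 cells changed]:
WWWWWWWWW
WWWWWWWWK
WWWWWWWWK
WWWWWWWWW
WWWWWWWWW
WWWYYYYWW
WWWYYYYWW
WWWYYYYWW
WWWYYYYWW
After op 2 paint(6,3,K):
WWWWWWWWW
WWWWWWWWK
WWWWWWWWK
WWWWWWWWW
WWWWWWWWW
WWWYYYYWW
WWWKYYYWW
WWWYYYYWW
WWWYYYYWW
After op 3 paint(5,2,Y):
WWWWWWWWW
WWWWWWWWK
WWWWWWWWK
WWWWWWWWW
WWWWWWWWW
WWYYYYYWW
WWWKYYYWW
WWWYYYYWW
WWWYYYYWW
After op 4 paint(5,8,W):
WWWWWWWWW
WWWWWWWWK
WWWWWWWWK
WWWWWWWWW
WWWWWWWWW
WWYYYYYWW
WWWKYYYWW
WWWYYYYWW
WWWYYYYWW
After op 5 fill(4,3,B) [62 cells changed]:
BBBBBBBBB
BBBBBBBBK
BBBBBBBBK
BBBBBBBBB
BBBBBBBBB
BBYYYYYBB
BBBKYYYBB
BBBYYYYBB
BBBYYYYBB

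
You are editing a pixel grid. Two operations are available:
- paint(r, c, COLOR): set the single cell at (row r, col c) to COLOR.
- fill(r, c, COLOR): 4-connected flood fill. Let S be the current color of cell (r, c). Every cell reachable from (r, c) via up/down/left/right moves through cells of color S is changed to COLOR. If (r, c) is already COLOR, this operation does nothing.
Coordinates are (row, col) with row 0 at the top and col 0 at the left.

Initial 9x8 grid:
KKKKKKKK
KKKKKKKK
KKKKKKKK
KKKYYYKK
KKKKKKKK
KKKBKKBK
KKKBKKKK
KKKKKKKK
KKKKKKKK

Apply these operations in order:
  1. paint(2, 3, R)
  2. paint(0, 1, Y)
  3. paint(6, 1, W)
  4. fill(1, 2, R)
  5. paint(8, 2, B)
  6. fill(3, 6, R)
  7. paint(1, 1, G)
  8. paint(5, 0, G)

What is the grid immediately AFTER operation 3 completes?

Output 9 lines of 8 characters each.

After op 1 paint(2,3,R):
KKKKKKKK
KKKKKKKK
KKKRKKKK
KKKYYYKK
KKKKKKKK
KKKBKKBK
KKKBKKKK
KKKKKKKK
KKKKKKKK
After op 2 paint(0,1,Y):
KYKKKKKK
KKKKKKKK
KKKRKKKK
KKKYYYKK
KKKKKKKK
KKKBKKBK
KKKBKKKK
KKKKKKKK
KKKKKKKK
After op 3 paint(6,1,W):
KYKKKKKK
KKKKKKKK
KKKRKKKK
KKKYYYKK
KKKKKKKK
KKKBKKBK
KWKBKKKK
KKKKKKKK
KKKKKKKK

Answer: KYKKKKKK
KKKKKKKK
KKKRKKKK
KKKYYYKK
KKKKKKKK
KKKBKKBK
KWKBKKKK
KKKKKKKK
KKKKKKKK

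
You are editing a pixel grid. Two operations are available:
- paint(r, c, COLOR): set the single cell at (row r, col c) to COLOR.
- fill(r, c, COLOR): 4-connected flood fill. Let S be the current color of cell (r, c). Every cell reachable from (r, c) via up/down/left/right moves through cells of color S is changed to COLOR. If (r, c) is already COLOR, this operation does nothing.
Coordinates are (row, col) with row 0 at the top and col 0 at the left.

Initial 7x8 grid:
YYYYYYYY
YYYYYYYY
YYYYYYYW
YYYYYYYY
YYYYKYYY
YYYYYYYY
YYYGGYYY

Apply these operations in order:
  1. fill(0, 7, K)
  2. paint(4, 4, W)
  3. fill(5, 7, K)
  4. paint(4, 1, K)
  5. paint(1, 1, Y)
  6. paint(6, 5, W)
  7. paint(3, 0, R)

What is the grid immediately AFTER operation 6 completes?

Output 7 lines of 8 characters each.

Answer: KKKKKKKK
KYKKKKKK
KKKKKKKW
KKKKKKKK
KKKKWKKK
KKKKKKKK
KKKGGWKK

Derivation:
After op 1 fill(0,7,K) [52 cells changed]:
KKKKKKKK
KKKKKKKK
KKKKKKKW
KKKKKKKK
KKKKKKKK
KKKKKKKK
KKKGGKKK
After op 2 paint(4,4,W):
KKKKKKKK
KKKKKKKK
KKKKKKKW
KKKKKKKK
KKKKWKKK
KKKKKKKK
KKKGGKKK
After op 3 fill(5,7,K) [0 cells changed]:
KKKKKKKK
KKKKKKKK
KKKKKKKW
KKKKKKKK
KKKKWKKK
KKKKKKKK
KKKGGKKK
After op 4 paint(4,1,K):
KKKKKKKK
KKKKKKKK
KKKKKKKW
KKKKKKKK
KKKKWKKK
KKKKKKKK
KKKGGKKK
After op 5 paint(1,1,Y):
KKKKKKKK
KYKKKKKK
KKKKKKKW
KKKKKKKK
KKKKWKKK
KKKKKKKK
KKKGGKKK
After op 6 paint(6,5,W):
KKKKKKKK
KYKKKKKK
KKKKKKKW
KKKKKKKK
KKKKWKKK
KKKKKKKK
KKKGGWKK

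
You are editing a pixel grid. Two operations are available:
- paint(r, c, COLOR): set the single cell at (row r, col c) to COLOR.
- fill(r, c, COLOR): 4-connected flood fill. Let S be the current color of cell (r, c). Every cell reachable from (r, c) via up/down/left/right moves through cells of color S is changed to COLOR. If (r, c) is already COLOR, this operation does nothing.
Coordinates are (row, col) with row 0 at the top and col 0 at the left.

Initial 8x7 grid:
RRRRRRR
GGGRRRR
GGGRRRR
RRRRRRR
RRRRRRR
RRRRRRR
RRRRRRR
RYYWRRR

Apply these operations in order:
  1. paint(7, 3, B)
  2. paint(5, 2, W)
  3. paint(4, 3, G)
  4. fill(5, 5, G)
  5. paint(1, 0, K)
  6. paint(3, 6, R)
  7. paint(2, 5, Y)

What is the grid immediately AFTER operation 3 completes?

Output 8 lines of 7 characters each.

After op 1 paint(7,3,B):
RRRRRRR
GGGRRRR
GGGRRRR
RRRRRRR
RRRRRRR
RRRRRRR
RRRRRRR
RYYBRRR
After op 2 paint(5,2,W):
RRRRRRR
GGGRRRR
GGGRRRR
RRRRRRR
RRRRRRR
RRWRRRR
RRRRRRR
RYYBRRR
After op 3 paint(4,3,G):
RRRRRRR
GGGRRRR
GGGRRRR
RRRRRRR
RRRGRRR
RRWRRRR
RRRRRRR
RYYBRRR

Answer: RRRRRRR
GGGRRRR
GGGRRRR
RRRRRRR
RRRGRRR
RRWRRRR
RRRRRRR
RYYBRRR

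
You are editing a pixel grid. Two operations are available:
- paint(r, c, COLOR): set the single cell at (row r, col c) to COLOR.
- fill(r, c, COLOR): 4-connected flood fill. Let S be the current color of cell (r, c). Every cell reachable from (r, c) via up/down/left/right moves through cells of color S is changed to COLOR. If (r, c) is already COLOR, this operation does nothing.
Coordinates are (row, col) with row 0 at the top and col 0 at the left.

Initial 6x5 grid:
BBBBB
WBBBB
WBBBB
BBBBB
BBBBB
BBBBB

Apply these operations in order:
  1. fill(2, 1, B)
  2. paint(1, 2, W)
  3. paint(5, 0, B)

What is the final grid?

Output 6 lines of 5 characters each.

Answer: BBBBB
WBWBB
WBBBB
BBBBB
BBBBB
BBBBB

Derivation:
After op 1 fill(2,1,B) [0 cells changed]:
BBBBB
WBBBB
WBBBB
BBBBB
BBBBB
BBBBB
After op 2 paint(1,2,W):
BBBBB
WBWBB
WBBBB
BBBBB
BBBBB
BBBBB
After op 3 paint(5,0,B):
BBBBB
WBWBB
WBBBB
BBBBB
BBBBB
BBBBB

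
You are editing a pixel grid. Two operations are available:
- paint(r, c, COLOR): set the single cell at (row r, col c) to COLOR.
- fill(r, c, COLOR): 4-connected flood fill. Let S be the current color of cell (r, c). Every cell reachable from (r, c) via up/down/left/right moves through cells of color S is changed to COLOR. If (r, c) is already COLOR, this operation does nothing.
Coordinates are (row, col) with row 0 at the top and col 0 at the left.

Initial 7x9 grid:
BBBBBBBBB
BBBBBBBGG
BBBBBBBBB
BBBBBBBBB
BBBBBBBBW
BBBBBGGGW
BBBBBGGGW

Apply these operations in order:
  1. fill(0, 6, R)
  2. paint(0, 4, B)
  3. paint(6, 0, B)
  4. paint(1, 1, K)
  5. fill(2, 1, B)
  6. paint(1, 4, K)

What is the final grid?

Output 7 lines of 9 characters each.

After op 1 fill(0,6,R) [52 cells changed]:
RRRRRRRRR
RRRRRRRGG
RRRRRRRRR
RRRRRRRRR
RRRRRRRRW
RRRRRGGGW
RRRRRGGGW
After op 2 paint(0,4,B):
RRRRBRRRR
RRRRRRRGG
RRRRRRRRR
RRRRRRRRR
RRRRRRRRW
RRRRRGGGW
RRRRRGGGW
After op 3 paint(6,0,B):
RRRRBRRRR
RRRRRRRGG
RRRRRRRRR
RRRRRRRRR
RRRRRRRRW
RRRRRGGGW
BRRRRGGGW
After op 4 paint(1,1,K):
RRRRBRRRR
RKRRRRRGG
RRRRRRRRR
RRRRRRRRR
RRRRRRRRW
RRRRRGGGW
BRRRRGGGW
After op 5 fill(2,1,B) [49 cells changed]:
BBBBBBBBB
BKBBBBBGG
BBBBBBBBB
BBBBBBBBB
BBBBBBBBW
BBBBBGGGW
BBBBBGGGW
After op 6 paint(1,4,K):
BBBBBBBBB
BKBBKBBGG
BBBBBBBBB
BBBBBBBBB
BBBBBBBBW
BBBBBGGGW
BBBBBGGGW

Answer: BBBBBBBBB
BKBBKBBGG
BBBBBBBBB
BBBBBBBBB
BBBBBBBBW
BBBBBGGGW
BBBBBGGGW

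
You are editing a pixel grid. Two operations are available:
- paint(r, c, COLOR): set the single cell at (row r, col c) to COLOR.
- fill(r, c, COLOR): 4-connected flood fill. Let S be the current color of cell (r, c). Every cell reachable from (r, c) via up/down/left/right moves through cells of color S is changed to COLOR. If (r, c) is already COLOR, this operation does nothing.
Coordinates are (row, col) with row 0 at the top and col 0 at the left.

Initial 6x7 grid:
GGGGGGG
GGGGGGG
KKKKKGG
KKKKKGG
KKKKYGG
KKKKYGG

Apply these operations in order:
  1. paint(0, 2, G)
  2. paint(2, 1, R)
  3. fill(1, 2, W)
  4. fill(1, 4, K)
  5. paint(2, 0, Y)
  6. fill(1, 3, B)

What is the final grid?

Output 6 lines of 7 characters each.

After op 1 paint(0,2,G):
GGGGGGG
GGGGGGG
KKKKKGG
KKKKKGG
KKKKYGG
KKKKYGG
After op 2 paint(2,1,R):
GGGGGGG
GGGGGGG
KRKKKGG
KKKKKGG
KKKKYGG
KKKKYGG
After op 3 fill(1,2,W) [22 cells changed]:
WWWWWWW
WWWWWWW
KRKKKWW
KKKKKWW
KKKKYWW
KKKKYWW
After op 4 fill(1,4,K) [22 cells changed]:
KKKKKKK
KKKKKKK
KRKKKKK
KKKKKKK
KKKKYKK
KKKKYKK
After op 5 paint(2,0,Y):
KKKKKKK
KKKKKKK
YRKKKKK
KKKKKKK
KKKKYKK
KKKKYKK
After op 6 fill(1,3,B) [38 cells changed]:
BBBBBBB
BBBBBBB
YRBBBBB
BBBBBBB
BBBBYBB
BBBBYBB

Answer: BBBBBBB
BBBBBBB
YRBBBBB
BBBBBBB
BBBBYBB
BBBBYBB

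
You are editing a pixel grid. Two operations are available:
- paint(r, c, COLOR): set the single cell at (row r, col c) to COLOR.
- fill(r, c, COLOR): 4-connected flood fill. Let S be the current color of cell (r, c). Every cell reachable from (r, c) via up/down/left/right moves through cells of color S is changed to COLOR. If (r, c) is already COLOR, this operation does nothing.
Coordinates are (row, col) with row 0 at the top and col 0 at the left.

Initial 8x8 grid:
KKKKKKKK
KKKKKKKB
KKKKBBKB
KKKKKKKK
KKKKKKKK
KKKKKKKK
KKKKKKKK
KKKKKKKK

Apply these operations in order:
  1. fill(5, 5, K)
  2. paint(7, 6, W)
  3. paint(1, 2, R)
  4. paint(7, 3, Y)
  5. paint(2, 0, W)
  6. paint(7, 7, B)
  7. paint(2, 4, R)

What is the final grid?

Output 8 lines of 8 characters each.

Answer: KKKKKKKK
KKRKKKKB
WKKKRBKB
KKKKKKKK
KKKKKKKK
KKKKKKKK
KKKKKKKK
KKKYKKWB

Derivation:
After op 1 fill(5,5,K) [0 cells changed]:
KKKKKKKK
KKKKKKKB
KKKKBBKB
KKKKKKKK
KKKKKKKK
KKKKKKKK
KKKKKKKK
KKKKKKKK
After op 2 paint(7,6,W):
KKKKKKKK
KKKKKKKB
KKKKBBKB
KKKKKKKK
KKKKKKKK
KKKKKKKK
KKKKKKKK
KKKKKKWK
After op 3 paint(1,2,R):
KKKKKKKK
KKRKKKKB
KKKKBBKB
KKKKKKKK
KKKKKKKK
KKKKKKKK
KKKKKKKK
KKKKKKWK
After op 4 paint(7,3,Y):
KKKKKKKK
KKRKKKKB
KKKKBBKB
KKKKKKKK
KKKKKKKK
KKKKKKKK
KKKKKKKK
KKKYKKWK
After op 5 paint(2,0,W):
KKKKKKKK
KKRKKKKB
WKKKBBKB
KKKKKKKK
KKKKKKKK
KKKKKKKK
KKKKKKKK
KKKYKKWK
After op 6 paint(7,7,B):
KKKKKKKK
KKRKKKKB
WKKKBBKB
KKKKKKKK
KKKKKKKK
KKKKKKKK
KKKKKKKK
KKKYKKWB
After op 7 paint(2,4,R):
KKKKKKKK
KKRKKKKB
WKKKRBKB
KKKKKKKK
KKKKKKKK
KKKKKKKK
KKKKKKKK
KKKYKKWB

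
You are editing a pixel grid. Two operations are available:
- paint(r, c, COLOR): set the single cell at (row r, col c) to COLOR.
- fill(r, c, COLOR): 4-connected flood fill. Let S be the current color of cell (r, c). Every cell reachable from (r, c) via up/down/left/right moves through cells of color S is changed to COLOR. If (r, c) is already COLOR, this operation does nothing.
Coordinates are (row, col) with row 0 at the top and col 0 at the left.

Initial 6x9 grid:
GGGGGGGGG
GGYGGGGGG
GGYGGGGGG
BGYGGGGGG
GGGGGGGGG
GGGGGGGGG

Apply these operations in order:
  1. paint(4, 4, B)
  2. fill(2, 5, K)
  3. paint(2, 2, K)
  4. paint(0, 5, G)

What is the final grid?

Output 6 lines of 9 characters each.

Answer: KKKKKGKKK
KKYKKKKKK
KKKKKKKKK
BKYKKKKKK
KKKKBKKKK
KKKKKKKKK

Derivation:
After op 1 paint(4,4,B):
GGGGGGGGG
GGYGGGGGG
GGYGGGGGG
BGYGGGGGG
GGGGBGGGG
GGGGGGGGG
After op 2 fill(2,5,K) [49 cells changed]:
KKKKKKKKK
KKYKKKKKK
KKYKKKKKK
BKYKKKKKK
KKKKBKKKK
KKKKKKKKK
After op 3 paint(2,2,K):
KKKKKKKKK
KKYKKKKKK
KKKKKKKKK
BKYKKKKKK
KKKKBKKKK
KKKKKKKKK
After op 4 paint(0,5,G):
KKKKKGKKK
KKYKKKKKK
KKKKKKKKK
BKYKKKKKK
KKKKBKKKK
KKKKKKKKK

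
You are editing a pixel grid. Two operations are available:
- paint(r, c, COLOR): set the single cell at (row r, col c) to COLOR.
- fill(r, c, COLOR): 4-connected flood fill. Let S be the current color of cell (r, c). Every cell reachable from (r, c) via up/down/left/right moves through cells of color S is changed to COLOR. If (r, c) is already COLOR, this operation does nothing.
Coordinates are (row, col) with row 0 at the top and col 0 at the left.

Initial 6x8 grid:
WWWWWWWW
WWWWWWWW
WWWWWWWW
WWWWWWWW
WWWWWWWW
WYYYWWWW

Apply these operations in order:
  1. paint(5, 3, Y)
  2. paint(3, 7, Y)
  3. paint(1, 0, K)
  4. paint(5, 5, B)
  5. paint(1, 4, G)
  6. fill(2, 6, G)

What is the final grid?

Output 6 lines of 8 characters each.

After op 1 paint(5,3,Y):
WWWWWWWW
WWWWWWWW
WWWWWWWW
WWWWWWWW
WWWWWWWW
WYYYWWWW
After op 2 paint(3,7,Y):
WWWWWWWW
WWWWWWWW
WWWWWWWW
WWWWWWWY
WWWWWWWW
WYYYWWWW
After op 3 paint(1,0,K):
WWWWWWWW
KWWWWWWW
WWWWWWWW
WWWWWWWY
WWWWWWWW
WYYYWWWW
After op 4 paint(5,5,B):
WWWWWWWW
KWWWWWWW
WWWWWWWW
WWWWWWWY
WWWWWWWW
WYYYWBWW
After op 5 paint(1,4,G):
WWWWWWWW
KWWWGWWW
WWWWWWWW
WWWWWWWY
WWWWWWWW
WYYYWBWW
After op 6 fill(2,6,G) [41 cells changed]:
GGGGGGGG
KGGGGGGG
GGGGGGGG
GGGGGGGY
GGGGGGGG
GYYYGBGG

Answer: GGGGGGGG
KGGGGGGG
GGGGGGGG
GGGGGGGY
GGGGGGGG
GYYYGBGG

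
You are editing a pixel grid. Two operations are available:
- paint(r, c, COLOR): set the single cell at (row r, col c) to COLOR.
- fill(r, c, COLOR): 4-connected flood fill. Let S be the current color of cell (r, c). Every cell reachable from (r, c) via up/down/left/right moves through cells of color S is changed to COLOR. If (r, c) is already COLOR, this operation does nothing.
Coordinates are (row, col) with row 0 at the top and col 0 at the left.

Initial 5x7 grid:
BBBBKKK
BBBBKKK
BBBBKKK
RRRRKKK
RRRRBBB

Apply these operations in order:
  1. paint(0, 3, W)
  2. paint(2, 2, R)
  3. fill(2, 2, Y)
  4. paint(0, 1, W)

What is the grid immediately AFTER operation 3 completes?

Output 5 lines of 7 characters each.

Answer: BBBWKKK
BBBBKKK
BBYBKKK
YYYYKKK
YYYYBBB

Derivation:
After op 1 paint(0,3,W):
BBBWKKK
BBBBKKK
BBBBKKK
RRRRKKK
RRRRBBB
After op 2 paint(2,2,R):
BBBWKKK
BBBBKKK
BBRBKKK
RRRRKKK
RRRRBBB
After op 3 fill(2,2,Y) [9 cells changed]:
BBBWKKK
BBBBKKK
BBYBKKK
YYYYKKK
YYYYBBB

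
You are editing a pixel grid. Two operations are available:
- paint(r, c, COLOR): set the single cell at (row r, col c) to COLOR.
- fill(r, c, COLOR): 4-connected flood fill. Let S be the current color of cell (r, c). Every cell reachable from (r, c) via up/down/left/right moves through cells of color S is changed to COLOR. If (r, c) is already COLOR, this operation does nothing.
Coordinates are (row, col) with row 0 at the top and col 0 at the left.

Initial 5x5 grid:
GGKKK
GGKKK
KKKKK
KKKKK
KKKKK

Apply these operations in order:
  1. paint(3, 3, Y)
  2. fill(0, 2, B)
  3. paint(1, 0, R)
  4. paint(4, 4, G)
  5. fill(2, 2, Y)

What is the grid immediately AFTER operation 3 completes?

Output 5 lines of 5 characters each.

After op 1 paint(3,3,Y):
GGKKK
GGKKK
KKKKK
KKKYK
KKKKK
After op 2 fill(0,2,B) [20 cells changed]:
GGBBB
GGBBB
BBBBB
BBBYB
BBBBB
After op 3 paint(1,0,R):
GGBBB
RGBBB
BBBBB
BBBYB
BBBBB

Answer: GGBBB
RGBBB
BBBBB
BBBYB
BBBBB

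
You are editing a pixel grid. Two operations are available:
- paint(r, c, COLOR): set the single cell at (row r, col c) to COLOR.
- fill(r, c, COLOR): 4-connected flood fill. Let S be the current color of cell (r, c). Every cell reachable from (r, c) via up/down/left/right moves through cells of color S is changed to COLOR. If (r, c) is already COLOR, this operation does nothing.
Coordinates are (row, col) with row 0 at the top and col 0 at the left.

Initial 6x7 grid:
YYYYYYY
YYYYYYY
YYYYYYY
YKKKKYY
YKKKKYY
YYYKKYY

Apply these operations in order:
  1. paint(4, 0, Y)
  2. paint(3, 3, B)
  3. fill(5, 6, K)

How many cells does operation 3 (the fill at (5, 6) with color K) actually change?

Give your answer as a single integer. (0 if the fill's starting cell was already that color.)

Answer: 32

Derivation:
After op 1 paint(4,0,Y):
YYYYYYY
YYYYYYY
YYYYYYY
YKKKKYY
YKKKKYY
YYYKKYY
After op 2 paint(3,3,B):
YYYYYYY
YYYYYYY
YYYYYYY
YKKBKYY
YKKKKYY
YYYKKYY
After op 3 fill(5,6,K) [32 cells changed]:
KKKKKKK
KKKKKKK
KKKKKKK
KKKBKKK
KKKKKKK
KKKKKKK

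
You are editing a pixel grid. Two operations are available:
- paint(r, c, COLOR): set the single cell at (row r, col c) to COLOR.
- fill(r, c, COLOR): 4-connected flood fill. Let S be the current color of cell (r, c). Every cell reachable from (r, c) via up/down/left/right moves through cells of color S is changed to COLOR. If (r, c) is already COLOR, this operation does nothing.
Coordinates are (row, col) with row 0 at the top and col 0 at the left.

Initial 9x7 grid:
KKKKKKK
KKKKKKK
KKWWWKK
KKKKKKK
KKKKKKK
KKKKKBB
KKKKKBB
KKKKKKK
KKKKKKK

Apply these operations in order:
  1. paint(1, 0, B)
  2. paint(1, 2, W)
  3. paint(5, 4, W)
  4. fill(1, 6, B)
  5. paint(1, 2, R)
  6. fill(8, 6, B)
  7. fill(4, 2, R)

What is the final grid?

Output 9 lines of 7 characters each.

Answer: RRRRRRR
RRRRRRR
RRWWWRR
RRRRRRR
RRRRRRR
RRRRWRR
RRRRRRR
RRRRRRR
RRRRRRR

Derivation:
After op 1 paint(1,0,B):
KKKKKKK
BKKKKKK
KKWWWKK
KKKKKKK
KKKKKKK
KKKKKBB
KKKKKBB
KKKKKKK
KKKKKKK
After op 2 paint(1,2,W):
KKKKKKK
BKWKKKK
KKWWWKK
KKKKKKK
KKKKKKK
KKKKKBB
KKKKKBB
KKKKKKK
KKKKKKK
After op 3 paint(5,4,W):
KKKKKKK
BKWKKKK
KKWWWKK
KKKKKKK
KKKKKKK
KKKKWBB
KKKKKBB
KKKKKKK
KKKKKKK
After op 4 fill(1,6,B) [53 cells changed]:
BBBBBBB
BBWBBBB
BBWWWBB
BBBBBBB
BBBBBBB
BBBBWBB
BBBBBBB
BBBBBBB
BBBBBBB
After op 5 paint(1,2,R):
BBBBBBB
BBRBBBB
BBWWWBB
BBBBBBB
BBBBBBB
BBBBWBB
BBBBBBB
BBBBBBB
BBBBBBB
After op 6 fill(8,6,B) [0 cells changed]:
BBBBBBB
BBRBBBB
BBWWWBB
BBBBBBB
BBBBBBB
BBBBWBB
BBBBBBB
BBBBBBB
BBBBBBB
After op 7 fill(4,2,R) [58 cells changed]:
RRRRRRR
RRRRRRR
RRWWWRR
RRRRRRR
RRRRRRR
RRRRWRR
RRRRRRR
RRRRRRR
RRRRRRR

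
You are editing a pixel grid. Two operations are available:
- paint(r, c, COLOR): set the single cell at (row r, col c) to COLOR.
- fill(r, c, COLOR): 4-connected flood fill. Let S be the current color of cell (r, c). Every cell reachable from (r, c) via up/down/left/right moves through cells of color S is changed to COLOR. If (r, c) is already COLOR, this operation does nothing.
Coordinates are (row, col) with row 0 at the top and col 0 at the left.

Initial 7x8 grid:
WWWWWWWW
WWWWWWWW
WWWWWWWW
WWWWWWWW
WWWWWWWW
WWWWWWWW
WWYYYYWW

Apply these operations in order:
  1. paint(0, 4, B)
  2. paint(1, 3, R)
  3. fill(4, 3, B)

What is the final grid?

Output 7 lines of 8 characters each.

After op 1 paint(0,4,B):
WWWWBWWW
WWWWWWWW
WWWWWWWW
WWWWWWWW
WWWWWWWW
WWWWWWWW
WWYYYYWW
After op 2 paint(1,3,R):
WWWWBWWW
WWWRWWWW
WWWWWWWW
WWWWWWWW
WWWWWWWW
WWWWWWWW
WWYYYYWW
After op 3 fill(4,3,B) [50 cells changed]:
BBBBBBBB
BBBRBBBB
BBBBBBBB
BBBBBBBB
BBBBBBBB
BBBBBBBB
BBYYYYBB

Answer: BBBBBBBB
BBBRBBBB
BBBBBBBB
BBBBBBBB
BBBBBBBB
BBBBBBBB
BBYYYYBB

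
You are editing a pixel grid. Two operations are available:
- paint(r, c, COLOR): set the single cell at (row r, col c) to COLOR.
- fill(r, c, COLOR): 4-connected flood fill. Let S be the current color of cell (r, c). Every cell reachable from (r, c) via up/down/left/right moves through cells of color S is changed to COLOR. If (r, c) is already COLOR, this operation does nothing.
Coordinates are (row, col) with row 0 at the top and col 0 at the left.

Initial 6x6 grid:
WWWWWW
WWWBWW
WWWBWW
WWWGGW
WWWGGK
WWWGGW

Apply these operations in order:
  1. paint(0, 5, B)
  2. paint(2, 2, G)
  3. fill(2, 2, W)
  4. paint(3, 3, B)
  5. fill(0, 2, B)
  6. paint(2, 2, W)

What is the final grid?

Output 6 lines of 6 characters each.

After op 1 paint(0,5,B):
WWWWWB
WWWBWW
WWWBWW
WWWGGW
WWWGGK
WWWGGW
After op 2 paint(2,2,G):
WWWWWB
WWWBWW
WWGBWW
WWWGGW
WWWGGK
WWWGGW
After op 3 fill(2,2,W) [1 cells changed]:
WWWWWB
WWWBWW
WWWBWW
WWWGGW
WWWGGK
WWWGGW
After op 4 paint(3,3,B):
WWWWWB
WWWBWW
WWWBWW
WWWBGW
WWWGGK
WWWGGW
After op 5 fill(0,2,B) [25 cells changed]:
BBBBBB
BBBBBB
BBBBBB
BBBBGB
BBBGGK
BBBGGW
After op 6 paint(2,2,W):
BBBBBB
BBBBBB
BBWBBB
BBBBGB
BBBGGK
BBBGGW

Answer: BBBBBB
BBBBBB
BBWBBB
BBBBGB
BBBGGK
BBBGGW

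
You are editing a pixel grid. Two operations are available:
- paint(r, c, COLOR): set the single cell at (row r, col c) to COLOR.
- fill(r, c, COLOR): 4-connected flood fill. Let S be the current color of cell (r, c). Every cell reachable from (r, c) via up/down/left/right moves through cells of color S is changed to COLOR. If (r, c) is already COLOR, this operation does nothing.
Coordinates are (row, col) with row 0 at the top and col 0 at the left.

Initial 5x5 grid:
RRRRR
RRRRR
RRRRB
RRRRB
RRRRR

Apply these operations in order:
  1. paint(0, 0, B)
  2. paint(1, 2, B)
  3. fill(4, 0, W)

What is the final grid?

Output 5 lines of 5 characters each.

After op 1 paint(0,0,B):
BRRRR
RRRRR
RRRRB
RRRRB
RRRRR
After op 2 paint(1,2,B):
BRRRR
RRBRR
RRRRB
RRRRB
RRRRR
After op 3 fill(4,0,W) [21 cells changed]:
BWWWW
WWBWW
WWWWB
WWWWB
WWWWW

Answer: BWWWW
WWBWW
WWWWB
WWWWB
WWWWW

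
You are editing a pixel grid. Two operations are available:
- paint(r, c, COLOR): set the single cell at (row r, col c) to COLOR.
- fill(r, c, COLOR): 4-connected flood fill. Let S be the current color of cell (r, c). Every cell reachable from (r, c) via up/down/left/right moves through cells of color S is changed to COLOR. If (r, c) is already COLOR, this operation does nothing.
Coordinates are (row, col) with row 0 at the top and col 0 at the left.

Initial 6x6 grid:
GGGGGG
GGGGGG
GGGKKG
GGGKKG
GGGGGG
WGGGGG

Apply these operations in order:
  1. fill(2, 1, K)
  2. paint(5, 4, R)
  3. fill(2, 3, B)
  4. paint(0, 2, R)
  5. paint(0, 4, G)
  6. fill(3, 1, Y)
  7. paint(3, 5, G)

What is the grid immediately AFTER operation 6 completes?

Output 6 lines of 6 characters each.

Answer: YYRYGY
YYYYYY
YYYYYY
YYYYYY
YYYYYY
WYYYRY

Derivation:
After op 1 fill(2,1,K) [31 cells changed]:
KKKKKK
KKKKKK
KKKKKK
KKKKKK
KKKKKK
WKKKKK
After op 2 paint(5,4,R):
KKKKKK
KKKKKK
KKKKKK
KKKKKK
KKKKKK
WKKKRK
After op 3 fill(2,3,B) [34 cells changed]:
BBBBBB
BBBBBB
BBBBBB
BBBBBB
BBBBBB
WBBBRB
After op 4 paint(0,2,R):
BBRBBB
BBBBBB
BBBBBB
BBBBBB
BBBBBB
WBBBRB
After op 5 paint(0,4,G):
BBRBGB
BBBBBB
BBBBBB
BBBBBB
BBBBBB
WBBBRB
After op 6 fill(3,1,Y) [32 cells changed]:
YYRYGY
YYYYYY
YYYYYY
YYYYYY
YYYYYY
WYYYRY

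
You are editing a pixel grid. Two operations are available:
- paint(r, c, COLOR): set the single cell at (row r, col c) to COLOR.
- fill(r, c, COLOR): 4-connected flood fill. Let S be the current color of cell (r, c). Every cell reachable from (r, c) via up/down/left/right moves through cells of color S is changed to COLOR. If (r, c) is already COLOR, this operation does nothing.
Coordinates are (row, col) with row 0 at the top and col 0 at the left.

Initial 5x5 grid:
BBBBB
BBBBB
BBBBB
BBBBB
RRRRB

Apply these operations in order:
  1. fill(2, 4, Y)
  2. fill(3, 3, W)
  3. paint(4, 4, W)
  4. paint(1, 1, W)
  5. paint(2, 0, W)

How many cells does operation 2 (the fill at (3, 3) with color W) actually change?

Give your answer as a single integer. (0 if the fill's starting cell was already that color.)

Answer: 21

Derivation:
After op 1 fill(2,4,Y) [21 cells changed]:
YYYYY
YYYYY
YYYYY
YYYYY
RRRRY
After op 2 fill(3,3,W) [21 cells changed]:
WWWWW
WWWWW
WWWWW
WWWWW
RRRRW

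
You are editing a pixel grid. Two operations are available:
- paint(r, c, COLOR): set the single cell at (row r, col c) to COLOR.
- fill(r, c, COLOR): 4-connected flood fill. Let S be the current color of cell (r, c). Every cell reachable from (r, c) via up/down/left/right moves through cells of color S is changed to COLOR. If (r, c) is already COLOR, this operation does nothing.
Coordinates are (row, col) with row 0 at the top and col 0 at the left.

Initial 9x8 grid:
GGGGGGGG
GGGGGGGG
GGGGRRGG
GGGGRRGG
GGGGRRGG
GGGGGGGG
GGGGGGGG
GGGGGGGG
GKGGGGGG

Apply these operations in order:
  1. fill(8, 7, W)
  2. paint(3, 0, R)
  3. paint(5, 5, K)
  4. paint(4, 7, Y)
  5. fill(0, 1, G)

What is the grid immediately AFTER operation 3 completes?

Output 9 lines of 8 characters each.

After op 1 fill(8,7,W) [65 cells changed]:
WWWWWWWW
WWWWWWWW
WWWWRRWW
WWWWRRWW
WWWWRRWW
WWWWWWWW
WWWWWWWW
WWWWWWWW
WKWWWWWW
After op 2 paint(3,0,R):
WWWWWWWW
WWWWWWWW
WWWWRRWW
RWWWRRWW
WWWWRRWW
WWWWWWWW
WWWWWWWW
WWWWWWWW
WKWWWWWW
After op 3 paint(5,5,K):
WWWWWWWW
WWWWWWWW
WWWWRRWW
RWWWRRWW
WWWWRRWW
WWWWWKWW
WWWWWWWW
WWWWWWWW
WKWWWWWW

Answer: WWWWWWWW
WWWWWWWW
WWWWRRWW
RWWWRRWW
WWWWRRWW
WWWWWKWW
WWWWWWWW
WWWWWWWW
WKWWWWWW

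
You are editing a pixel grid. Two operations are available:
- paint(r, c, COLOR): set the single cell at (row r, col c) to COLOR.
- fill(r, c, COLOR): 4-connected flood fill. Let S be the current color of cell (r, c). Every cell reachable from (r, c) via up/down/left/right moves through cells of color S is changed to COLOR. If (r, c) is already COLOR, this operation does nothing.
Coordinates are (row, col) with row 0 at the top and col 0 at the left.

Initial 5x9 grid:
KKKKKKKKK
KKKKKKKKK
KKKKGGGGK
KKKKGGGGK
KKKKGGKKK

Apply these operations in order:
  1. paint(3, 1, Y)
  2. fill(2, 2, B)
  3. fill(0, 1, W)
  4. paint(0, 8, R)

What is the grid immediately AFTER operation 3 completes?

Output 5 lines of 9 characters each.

Answer: WWWWWWWWW
WWWWWWWWW
WWWWGGGGW
WYWWGGGGW
WWWWGGWWW

Derivation:
After op 1 paint(3,1,Y):
KKKKKKKKK
KKKKKKKKK
KKKKGGGGK
KYKKGGGGK
KKKKGGKKK
After op 2 fill(2,2,B) [34 cells changed]:
BBBBBBBBB
BBBBBBBBB
BBBBGGGGB
BYBBGGGGB
BBBBGGBBB
After op 3 fill(0,1,W) [34 cells changed]:
WWWWWWWWW
WWWWWWWWW
WWWWGGGGW
WYWWGGGGW
WWWWGGWWW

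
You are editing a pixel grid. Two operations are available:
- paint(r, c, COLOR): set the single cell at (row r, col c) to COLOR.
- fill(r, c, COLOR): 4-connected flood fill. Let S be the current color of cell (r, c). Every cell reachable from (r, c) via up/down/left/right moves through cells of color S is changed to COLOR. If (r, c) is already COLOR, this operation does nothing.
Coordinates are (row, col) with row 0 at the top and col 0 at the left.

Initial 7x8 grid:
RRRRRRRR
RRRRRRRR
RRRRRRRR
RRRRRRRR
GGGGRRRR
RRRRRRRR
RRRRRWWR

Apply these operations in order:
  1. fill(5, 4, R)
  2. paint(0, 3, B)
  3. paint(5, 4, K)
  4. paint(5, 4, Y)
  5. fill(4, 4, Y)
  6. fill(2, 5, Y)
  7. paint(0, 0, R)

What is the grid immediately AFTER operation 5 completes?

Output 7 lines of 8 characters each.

Answer: YYYBYYYY
YYYYYYYY
YYYYYYYY
YYYYYYYY
GGGGYYYY
RRRRYYYY
RRRRRWWY

Derivation:
After op 1 fill(5,4,R) [0 cells changed]:
RRRRRRRR
RRRRRRRR
RRRRRRRR
RRRRRRRR
GGGGRRRR
RRRRRRRR
RRRRRWWR
After op 2 paint(0,3,B):
RRRBRRRR
RRRRRRRR
RRRRRRRR
RRRRRRRR
GGGGRRRR
RRRRRRRR
RRRRRWWR
After op 3 paint(5,4,K):
RRRBRRRR
RRRRRRRR
RRRRRRRR
RRRRRRRR
GGGGRRRR
RRRRKRRR
RRRRRWWR
After op 4 paint(5,4,Y):
RRRBRRRR
RRRRRRRR
RRRRRRRR
RRRRRRRR
GGGGRRRR
RRRRYRRR
RRRRRWWR
After op 5 fill(4,4,Y) [39 cells changed]:
YYYBYYYY
YYYYYYYY
YYYYYYYY
YYYYYYYY
GGGGYYYY
RRRRYYYY
RRRRRWWY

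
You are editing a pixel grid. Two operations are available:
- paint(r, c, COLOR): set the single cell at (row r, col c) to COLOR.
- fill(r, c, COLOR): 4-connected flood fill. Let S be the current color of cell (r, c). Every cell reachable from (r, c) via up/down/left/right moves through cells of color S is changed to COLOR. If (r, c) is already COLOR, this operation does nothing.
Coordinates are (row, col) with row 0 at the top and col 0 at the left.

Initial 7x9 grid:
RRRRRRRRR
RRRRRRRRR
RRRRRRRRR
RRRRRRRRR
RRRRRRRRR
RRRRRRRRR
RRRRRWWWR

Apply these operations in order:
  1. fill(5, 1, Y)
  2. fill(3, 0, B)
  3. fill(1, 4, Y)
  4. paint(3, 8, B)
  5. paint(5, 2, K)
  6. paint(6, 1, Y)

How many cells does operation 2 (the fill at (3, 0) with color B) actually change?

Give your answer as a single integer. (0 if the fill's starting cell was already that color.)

After op 1 fill(5,1,Y) [60 cells changed]:
YYYYYYYYY
YYYYYYYYY
YYYYYYYYY
YYYYYYYYY
YYYYYYYYY
YYYYYYYYY
YYYYYWWWY
After op 2 fill(3,0,B) [60 cells changed]:
BBBBBBBBB
BBBBBBBBB
BBBBBBBBB
BBBBBBBBB
BBBBBBBBB
BBBBBBBBB
BBBBBWWWB

Answer: 60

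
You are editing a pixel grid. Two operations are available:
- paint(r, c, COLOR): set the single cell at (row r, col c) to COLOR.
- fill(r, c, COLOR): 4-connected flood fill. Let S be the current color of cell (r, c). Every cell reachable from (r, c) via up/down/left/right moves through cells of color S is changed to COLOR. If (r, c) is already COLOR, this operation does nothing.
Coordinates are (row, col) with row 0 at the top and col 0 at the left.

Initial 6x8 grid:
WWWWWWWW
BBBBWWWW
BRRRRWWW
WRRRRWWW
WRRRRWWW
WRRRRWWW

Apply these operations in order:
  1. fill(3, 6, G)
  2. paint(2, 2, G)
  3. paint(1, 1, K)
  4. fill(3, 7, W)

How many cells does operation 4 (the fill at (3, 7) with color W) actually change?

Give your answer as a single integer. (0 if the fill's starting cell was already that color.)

After op 1 fill(3,6,G) [24 cells changed]:
GGGGGGGG
BBBBGGGG
BRRRRGGG
WRRRRGGG
WRRRRGGG
WRRRRGGG
After op 2 paint(2,2,G):
GGGGGGGG
BBBBGGGG
BRGRRGGG
WRRRRGGG
WRRRRGGG
WRRRRGGG
After op 3 paint(1,1,K):
GGGGGGGG
BKBBGGGG
BRGRRGGG
WRRRRGGG
WRRRRGGG
WRRRRGGG
After op 4 fill(3,7,W) [24 cells changed]:
WWWWWWWW
BKBBWWWW
BRGRRWWW
WRRRRWWW
WRRRRWWW
WRRRRWWW

Answer: 24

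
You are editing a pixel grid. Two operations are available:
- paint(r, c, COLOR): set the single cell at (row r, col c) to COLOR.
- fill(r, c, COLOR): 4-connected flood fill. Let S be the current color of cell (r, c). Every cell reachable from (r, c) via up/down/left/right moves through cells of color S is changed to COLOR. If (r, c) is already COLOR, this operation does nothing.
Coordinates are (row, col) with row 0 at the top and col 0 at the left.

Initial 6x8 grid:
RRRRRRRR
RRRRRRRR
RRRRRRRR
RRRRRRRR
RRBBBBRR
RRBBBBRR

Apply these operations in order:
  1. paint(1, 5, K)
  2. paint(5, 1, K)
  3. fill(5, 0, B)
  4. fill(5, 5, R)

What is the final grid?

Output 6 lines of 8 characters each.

Answer: RRRRRRRR
RRRRRKRR
RRRRRRRR
RRRRRRRR
RRRRRRRR
RKRRRRRR

Derivation:
After op 1 paint(1,5,K):
RRRRRRRR
RRRRRKRR
RRRRRRRR
RRRRRRRR
RRBBBBRR
RRBBBBRR
After op 2 paint(5,1,K):
RRRRRRRR
RRRRRKRR
RRRRRRRR
RRRRRRRR
RRBBBBRR
RKBBBBRR
After op 3 fill(5,0,B) [38 cells changed]:
BBBBBBBB
BBBBBKBB
BBBBBBBB
BBBBBBBB
BBBBBBBB
BKBBBBBB
After op 4 fill(5,5,R) [46 cells changed]:
RRRRRRRR
RRRRRKRR
RRRRRRRR
RRRRRRRR
RRRRRRRR
RKRRRRRR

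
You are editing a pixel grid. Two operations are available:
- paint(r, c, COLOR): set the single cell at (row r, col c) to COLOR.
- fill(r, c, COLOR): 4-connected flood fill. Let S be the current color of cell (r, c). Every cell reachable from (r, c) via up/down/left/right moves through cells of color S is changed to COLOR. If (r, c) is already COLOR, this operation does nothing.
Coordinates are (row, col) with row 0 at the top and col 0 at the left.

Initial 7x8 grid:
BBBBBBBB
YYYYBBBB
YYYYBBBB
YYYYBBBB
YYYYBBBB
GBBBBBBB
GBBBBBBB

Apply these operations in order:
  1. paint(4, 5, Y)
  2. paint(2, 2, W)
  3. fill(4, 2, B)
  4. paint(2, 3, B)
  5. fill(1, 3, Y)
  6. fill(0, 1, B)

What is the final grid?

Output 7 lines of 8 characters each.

After op 1 paint(4,5,Y):
BBBBBBBB
YYYYBBBB
YYYYBBBB
YYYYBBBB
YYYYBYBB
GBBBBBBB
GBBBBBBB
After op 2 paint(2,2,W):
BBBBBBBB
YYYYBBBB
YYWYBBBB
YYYYBBBB
YYYYBYBB
GBBBBBBB
GBBBBBBB
After op 3 fill(4,2,B) [15 cells changed]:
BBBBBBBB
BBBBBBBB
BBWBBBBB
BBBBBBBB
BBBBBYBB
GBBBBBBB
GBBBBBBB
After op 4 paint(2,3,B):
BBBBBBBB
BBBBBBBB
BBWBBBBB
BBBBBBBB
BBBBBYBB
GBBBBBBB
GBBBBBBB
After op 5 fill(1,3,Y) [52 cells changed]:
YYYYYYYY
YYYYYYYY
YYWYYYYY
YYYYYYYY
YYYYYYYY
GYYYYYYY
GYYYYYYY
After op 6 fill(0,1,B) [53 cells changed]:
BBBBBBBB
BBBBBBBB
BBWBBBBB
BBBBBBBB
BBBBBBBB
GBBBBBBB
GBBBBBBB

Answer: BBBBBBBB
BBBBBBBB
BBWBBBBB
BBBBBBBB
BBBBBBBB
GBBBBBBB
GBBBBBBB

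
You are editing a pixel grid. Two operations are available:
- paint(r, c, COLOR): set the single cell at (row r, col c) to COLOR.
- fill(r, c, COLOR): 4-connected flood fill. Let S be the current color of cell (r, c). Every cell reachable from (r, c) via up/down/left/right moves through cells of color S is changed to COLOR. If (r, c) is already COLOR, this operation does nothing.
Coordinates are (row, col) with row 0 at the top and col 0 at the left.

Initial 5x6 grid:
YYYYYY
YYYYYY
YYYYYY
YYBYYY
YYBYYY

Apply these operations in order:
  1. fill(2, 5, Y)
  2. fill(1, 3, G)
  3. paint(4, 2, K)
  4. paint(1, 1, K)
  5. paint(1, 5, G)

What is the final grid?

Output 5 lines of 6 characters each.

Answer: GGGGGG
GKGGGG
GGGGGG
GGBGGG
GGKGGG

Derivation:
After op 1 fill(2,5,Y) [0 cells changed]:
YYYYYY
YYYYYY
YYYYYY
YYBYYY
YYBYYY
After op 2 fill(1,3,G) [28 cells changed]:
GGGGGG
GGGGGG
GGGGGG
GGBGGG
GGBGGG
After op 3 paint(4,2,K):
GGGGGG
GGGGGG
GGGGGG
GGBGGG
GGKGGG
After op 4 paint(1,1,K):
GGGGGG
GKGGGG
GGGGGG
GGBGGG
GGKGGG
After op 5 paint(1,5,G):
GGGGGG
GKGGGG
GGGGGG
GGBGGG
GGKGGG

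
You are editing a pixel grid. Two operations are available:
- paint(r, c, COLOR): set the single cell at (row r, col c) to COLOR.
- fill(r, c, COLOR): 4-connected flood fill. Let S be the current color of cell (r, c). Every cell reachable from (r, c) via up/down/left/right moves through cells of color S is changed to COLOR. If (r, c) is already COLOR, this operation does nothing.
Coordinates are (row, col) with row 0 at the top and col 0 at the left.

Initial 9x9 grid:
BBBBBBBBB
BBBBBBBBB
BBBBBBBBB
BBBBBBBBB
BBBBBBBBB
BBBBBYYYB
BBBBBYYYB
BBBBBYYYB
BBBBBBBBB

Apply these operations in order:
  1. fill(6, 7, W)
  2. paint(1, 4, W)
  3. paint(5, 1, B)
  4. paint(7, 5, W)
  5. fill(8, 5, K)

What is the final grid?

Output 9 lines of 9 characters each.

After op 1 fill(6,7,W) [9 cells changed]:
BBBBBBBBB
BBBBBBBBB
BBBBBBBBB
BBBBBBBBB
BBBBBBBBB
BBBBBWWWB
BBBBBWWWB
BBBBBWWWB
BBBBBBBBB
After op 2 paint(1,4,W):
BBBBBBBBB
BBBBWBBBB
BBBBBBBBB
BBBBBBBBB
BBBBBBBBB
BBBBBWWWB
BBBBBWWWB
BBBBBWWWB
BBBBBBBBB
After op 3 paint(5,1,B):
BBBBBBBBB
BBBBWBBBB
BBBBBBBBB
BBBBBBBBB
BBBBBBBBB
BBBBBWWWB
BBBBBWWWB
BBBBBWWWB
BBBBBBBBB
After op 4 paint(7,5,W):
BBBBBBBBB
BBBBWBBBB
BBBBBBBBB
BBBBBBBBB
BBBBBBBBB
BBBBBWWWB
BBBBBWWWB
BBBBBWWWB
BBBBBBBBB
After op 5 fill(8,5,K) [71 cells changed]:
KKKKKKKKK
KKKKWKKKK
KKKKKKKKK
KKKKKKKKK
KKKKKKKKK
KKKKKWWWK
KKKKKWWWK
KKKKKWWWK
KKKKKKKKK

Answer: KKKKKKKKK
KKKKWKKKK
KKKKKKKKK
KKKKKKKKK
KKKKKKKKK
KKKKKWWWK
KKKKKWWWK
KKKKKWWWK
KKKKKKKKK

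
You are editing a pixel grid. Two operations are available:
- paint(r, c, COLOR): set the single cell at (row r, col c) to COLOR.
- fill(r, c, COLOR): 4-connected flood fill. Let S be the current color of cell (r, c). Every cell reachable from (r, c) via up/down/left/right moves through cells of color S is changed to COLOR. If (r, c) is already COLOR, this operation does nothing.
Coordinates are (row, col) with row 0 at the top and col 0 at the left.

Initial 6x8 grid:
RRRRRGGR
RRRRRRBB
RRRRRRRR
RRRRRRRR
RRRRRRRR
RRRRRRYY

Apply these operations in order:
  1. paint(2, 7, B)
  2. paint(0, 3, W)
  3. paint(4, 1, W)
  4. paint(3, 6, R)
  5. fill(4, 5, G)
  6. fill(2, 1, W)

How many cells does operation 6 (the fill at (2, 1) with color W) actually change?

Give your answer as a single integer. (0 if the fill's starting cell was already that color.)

Answer: 40

Derivation:
After op 1 paint(2,7,B):
RRRRRGGR
RRRRRRBB
RRRRRRRB
RRRRRRRR
RRRRRRRR
RRRRRRYY
After op 2 paint(0,3,W):
RRRWRGGR
RRRRRRBB
RRRRRRRB
RRRRRRRR
RRRRRRRR
RRRRRRYY
After op 3 paint(4,1,W):
RRRWRGGR
RRRRRRBB
RRRRRRRB
RRRRRRRR
RWRRRRRR
RRRRRRYY
After op 4 paint(3,6,R):
RRRWRGGR
RRRRRRBB
RRRRRRRB
RRRRRRRR
RWRRRRRR
RRRRRRYY
After op 5 fill(4,5,G) [38 cells changed]:
GGGWGGGR
GGGGGGBB
GGGGGGGB
GGGGGGGG
GWGGGGGG
GGGGGGYY
After op 6 fill(2,1,W) [40 cells changed]:
WWWWWWWR
WWWWWWBB
WWWWWWWB
WWWWWWWW
WWWWWWWW
WWWWWWYY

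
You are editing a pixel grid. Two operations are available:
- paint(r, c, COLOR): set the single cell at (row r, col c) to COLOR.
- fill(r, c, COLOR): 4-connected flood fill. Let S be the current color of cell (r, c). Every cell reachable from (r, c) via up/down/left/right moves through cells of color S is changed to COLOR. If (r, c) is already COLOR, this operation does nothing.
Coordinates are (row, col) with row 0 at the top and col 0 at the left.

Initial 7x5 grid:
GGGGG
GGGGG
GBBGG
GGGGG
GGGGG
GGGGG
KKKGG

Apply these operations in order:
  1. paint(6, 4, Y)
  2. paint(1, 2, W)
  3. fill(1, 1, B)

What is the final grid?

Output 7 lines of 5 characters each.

After op 1 paint(6,4,Y):
GGGGG
GGGGG
GBBGG
GGGGG
GGGGG
GGGGG
KKKGY
After op 2 paint(1,2,W):
GGGGG
GGWGG
GBBGG
GGGGG
GGGGG
GGGGG
KKKGY
After op 3 fill(1,1,B) [28 cells changed]:
BBBBB
BBWBB
BBBBB
BBBBB
BBBBB
BBBBB
KKKBY

Answer: BBBBB
BBWBB
BBBBB
BBBBB
BBBBB
BBBBB
KKKBY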